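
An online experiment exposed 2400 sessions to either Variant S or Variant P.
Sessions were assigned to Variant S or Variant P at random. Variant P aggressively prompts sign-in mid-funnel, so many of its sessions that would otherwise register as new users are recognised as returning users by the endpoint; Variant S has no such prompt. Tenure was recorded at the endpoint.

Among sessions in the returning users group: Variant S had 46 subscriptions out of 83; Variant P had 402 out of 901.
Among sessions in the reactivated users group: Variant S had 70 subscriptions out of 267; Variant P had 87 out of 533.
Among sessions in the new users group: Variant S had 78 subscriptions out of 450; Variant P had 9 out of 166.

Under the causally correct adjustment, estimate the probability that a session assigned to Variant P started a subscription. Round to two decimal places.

Within every user tenure level Variant S has the higher rate, yet pooled Variant P does — Simpson's reversal.
User tenure here is a post-treatment variable shaped by the variant; conditioning on it would introduce bias rather than remove it. The overall comparison is the causal one.
So P(outcome | do(Variant P)) is just the pooled rate for Variant P: 498/1600 = 0.311.

0.31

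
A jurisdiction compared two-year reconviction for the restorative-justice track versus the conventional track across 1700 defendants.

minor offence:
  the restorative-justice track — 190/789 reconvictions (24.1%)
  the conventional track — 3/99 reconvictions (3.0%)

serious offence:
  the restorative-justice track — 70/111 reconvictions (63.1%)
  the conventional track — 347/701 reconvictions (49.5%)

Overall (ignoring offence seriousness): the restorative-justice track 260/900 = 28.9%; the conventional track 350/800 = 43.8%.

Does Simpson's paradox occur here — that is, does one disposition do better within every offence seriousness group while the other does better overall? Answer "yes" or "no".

yes

Within each offence seriousness level (minor offence 24.1% vs 3.0%; serious offence 63.1% vs 49.5%), the conventional track has the lower rate every time. Pooled: 28.9% vs 43.8% — the restorative-justice track has the lower rate overall. The two comparisons disagree.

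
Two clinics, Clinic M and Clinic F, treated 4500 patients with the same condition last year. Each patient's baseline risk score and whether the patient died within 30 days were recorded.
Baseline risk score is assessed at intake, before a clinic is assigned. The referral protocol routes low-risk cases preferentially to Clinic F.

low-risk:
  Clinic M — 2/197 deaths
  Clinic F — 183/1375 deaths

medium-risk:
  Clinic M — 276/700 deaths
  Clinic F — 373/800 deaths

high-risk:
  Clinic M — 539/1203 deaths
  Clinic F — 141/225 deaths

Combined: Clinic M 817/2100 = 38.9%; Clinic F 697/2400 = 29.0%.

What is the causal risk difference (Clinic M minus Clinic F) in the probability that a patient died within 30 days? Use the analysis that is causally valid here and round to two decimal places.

Here baseline risk score is a common cause — it drives both which clinic a case falls under and the outcome. The crude comparison mixes populations; the stratum-specific rates are the causally relevant ones.
Adjusting over the population distribution of baseline risk score: 0.349·(0.010−0.133) + 0.333·(0.394−0.466) + 0.317·(0.448−0.627) = -0.124.

-0.12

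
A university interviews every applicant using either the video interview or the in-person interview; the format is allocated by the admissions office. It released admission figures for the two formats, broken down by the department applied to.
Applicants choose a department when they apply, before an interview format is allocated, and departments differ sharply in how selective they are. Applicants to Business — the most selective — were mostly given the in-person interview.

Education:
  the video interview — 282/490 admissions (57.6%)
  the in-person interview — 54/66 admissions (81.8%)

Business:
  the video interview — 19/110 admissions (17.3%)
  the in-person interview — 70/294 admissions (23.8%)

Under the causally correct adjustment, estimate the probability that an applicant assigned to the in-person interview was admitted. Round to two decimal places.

0.57

the in-person interview is higher inside every department stratum but the video interview is higher in aggregate. Whether to stratify depends on how department relates to the interview format.
Department satisfies the back-door criterion: it is not a descendant of the interview format, and it blocks the spurious path from interview format to outcome. Adjusting for it (i.e., using the within-department rates) gives the causal effect.
Standardising the in-person interview to the population department mix: 0.579·54/66 + 0.421·70/294 = 0.574.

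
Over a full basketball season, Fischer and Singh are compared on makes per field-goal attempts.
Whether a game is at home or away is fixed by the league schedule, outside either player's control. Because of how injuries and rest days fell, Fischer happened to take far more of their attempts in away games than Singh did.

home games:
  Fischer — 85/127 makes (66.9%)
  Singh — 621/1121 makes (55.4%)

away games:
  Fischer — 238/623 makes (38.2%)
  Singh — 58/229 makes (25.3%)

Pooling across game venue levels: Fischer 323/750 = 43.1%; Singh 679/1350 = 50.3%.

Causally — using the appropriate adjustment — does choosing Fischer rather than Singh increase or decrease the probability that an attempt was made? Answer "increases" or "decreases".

Within every game venue level Fischer has the higher rate, yet pooled Singh does — Simpson's reversal.
Since game venue is a pre-existing factor (not a product of the player) and it affects the outcome on its own, it is a confounder. The stratified rates, not the pooled rate, identify the causal effect.
Within each level — home games: 66.9% vs 55.4%; away games: 38.2% vs 25.3% — Fischer is higher every time.

increases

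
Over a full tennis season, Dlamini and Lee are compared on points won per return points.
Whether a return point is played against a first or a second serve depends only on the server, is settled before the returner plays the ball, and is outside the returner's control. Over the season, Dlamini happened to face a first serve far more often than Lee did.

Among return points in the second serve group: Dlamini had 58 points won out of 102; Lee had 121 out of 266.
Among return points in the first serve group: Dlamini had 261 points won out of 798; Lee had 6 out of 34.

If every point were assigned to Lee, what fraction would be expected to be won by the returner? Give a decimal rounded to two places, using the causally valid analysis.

0.26

Serve type satisfies the back-door criterion: it is not a descendant of the player, and it blocks the spurious path from player to outcome. Adjusting for it (i.e., using the within-serve type rates) gives the causal effect.
Standardising Lee to the population serve type mix: 0.307·121/266 + 0.693·6/34 = 0.262.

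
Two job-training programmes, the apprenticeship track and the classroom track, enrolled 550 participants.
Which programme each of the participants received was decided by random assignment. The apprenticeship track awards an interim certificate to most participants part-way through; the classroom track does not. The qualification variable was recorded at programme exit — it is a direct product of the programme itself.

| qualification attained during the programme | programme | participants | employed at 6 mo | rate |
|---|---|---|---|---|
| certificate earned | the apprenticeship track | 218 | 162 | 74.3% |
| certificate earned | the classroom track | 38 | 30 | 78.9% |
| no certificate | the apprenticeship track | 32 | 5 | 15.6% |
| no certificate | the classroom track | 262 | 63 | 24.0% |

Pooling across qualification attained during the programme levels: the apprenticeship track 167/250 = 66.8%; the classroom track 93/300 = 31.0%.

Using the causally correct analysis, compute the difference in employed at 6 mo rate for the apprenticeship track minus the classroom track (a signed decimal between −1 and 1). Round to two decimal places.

Qualification attained during the programme lies on the pathway programme → qualification attained during the programme → outcome, so adjusting for it blocks the indirect effect. For the total causal effect of programme, use the unadjusted pooled rates.
The causal difference is the pooled difference: 0.668 − 0.310 = +0.358.

+0.36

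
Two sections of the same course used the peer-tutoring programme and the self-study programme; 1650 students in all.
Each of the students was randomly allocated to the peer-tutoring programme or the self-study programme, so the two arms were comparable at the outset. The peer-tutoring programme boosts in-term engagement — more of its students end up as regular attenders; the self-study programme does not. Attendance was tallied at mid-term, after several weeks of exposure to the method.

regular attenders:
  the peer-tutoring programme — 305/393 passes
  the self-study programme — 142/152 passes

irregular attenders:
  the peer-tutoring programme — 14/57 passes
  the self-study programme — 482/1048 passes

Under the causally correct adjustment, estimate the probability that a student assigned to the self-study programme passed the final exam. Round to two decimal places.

Mid-term attendance is recorded after the teaching method and is itself shifted by it — it sits on the causal path from teaching method to outcome. Conditioning on a mediator would strip out part of the effect we want; the pooled comparison gives the total causal effect.
So P(outcome | do(the self-study programme)) is just the pooled rate for the self-study programme: 624/1200 = 0.520.

0.52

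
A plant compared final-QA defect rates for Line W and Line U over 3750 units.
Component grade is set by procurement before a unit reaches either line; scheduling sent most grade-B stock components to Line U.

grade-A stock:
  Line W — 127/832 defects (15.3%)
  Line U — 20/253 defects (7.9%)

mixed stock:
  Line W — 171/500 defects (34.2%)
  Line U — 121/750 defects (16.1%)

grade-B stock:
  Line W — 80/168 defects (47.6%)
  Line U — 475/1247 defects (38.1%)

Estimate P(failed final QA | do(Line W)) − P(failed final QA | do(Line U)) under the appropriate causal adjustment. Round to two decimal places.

Within every component grade level Line U has the lower rate, yet pooled Line W does — Simpson's reversal.
Since component grade is a pre-existing factor (not a product of the line) and it affects the outcome on its own, it is a confounder. The stratified rates, not the pooled rate, identify the causal effect.
Adjusting over the population distribution of component grade: 0.289·(0.153−0.079) + 0.333·(0.342−0.161) + 0.377·(0.476−0.381) = +0.117.

+0.12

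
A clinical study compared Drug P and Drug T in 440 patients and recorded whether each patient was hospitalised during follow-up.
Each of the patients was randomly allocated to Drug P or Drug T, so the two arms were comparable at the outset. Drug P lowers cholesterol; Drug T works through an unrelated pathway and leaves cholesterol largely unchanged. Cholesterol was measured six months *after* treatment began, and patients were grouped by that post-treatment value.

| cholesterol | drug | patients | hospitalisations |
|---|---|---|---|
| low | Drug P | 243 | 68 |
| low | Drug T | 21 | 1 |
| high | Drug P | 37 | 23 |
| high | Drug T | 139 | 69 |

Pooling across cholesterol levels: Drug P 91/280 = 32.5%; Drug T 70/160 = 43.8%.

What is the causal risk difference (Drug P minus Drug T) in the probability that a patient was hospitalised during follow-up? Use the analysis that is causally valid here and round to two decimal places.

-0.11

Drug T is lower inside every cholesterol stratum but Drug P is lower in aggregate. Whether to stratify depends on how cholesterol relates to the drug.
Because the drug influences cholesterol, cholesterol is a post-treatment mediator, not a confounder. Stratifying on it would bias the estimate; the causal effect is the crude pooled difference.
The causal difference is the pooled difference: 0.325 − 0.438 = -0.113.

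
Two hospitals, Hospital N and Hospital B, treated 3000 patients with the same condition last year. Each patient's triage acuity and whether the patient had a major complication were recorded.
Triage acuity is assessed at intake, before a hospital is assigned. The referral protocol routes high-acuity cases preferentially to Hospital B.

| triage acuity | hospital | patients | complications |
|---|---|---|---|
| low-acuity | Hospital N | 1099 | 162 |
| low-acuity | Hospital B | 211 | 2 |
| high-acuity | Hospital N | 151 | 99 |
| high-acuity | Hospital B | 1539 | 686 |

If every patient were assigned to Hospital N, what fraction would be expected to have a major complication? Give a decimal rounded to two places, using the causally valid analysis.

0.43

Triage acuity satisfies the back-door criterion: it is not a descendant of the hospital, and it blocks the spurious path from hospital to outcome. Adjusting for it (i.e., using the within-triage acuity rates) gives the causal effect.
Standardising Hospital N to the population triage acuity mix: 0.437·162/1099 + 0.563·99/151 = 0.434.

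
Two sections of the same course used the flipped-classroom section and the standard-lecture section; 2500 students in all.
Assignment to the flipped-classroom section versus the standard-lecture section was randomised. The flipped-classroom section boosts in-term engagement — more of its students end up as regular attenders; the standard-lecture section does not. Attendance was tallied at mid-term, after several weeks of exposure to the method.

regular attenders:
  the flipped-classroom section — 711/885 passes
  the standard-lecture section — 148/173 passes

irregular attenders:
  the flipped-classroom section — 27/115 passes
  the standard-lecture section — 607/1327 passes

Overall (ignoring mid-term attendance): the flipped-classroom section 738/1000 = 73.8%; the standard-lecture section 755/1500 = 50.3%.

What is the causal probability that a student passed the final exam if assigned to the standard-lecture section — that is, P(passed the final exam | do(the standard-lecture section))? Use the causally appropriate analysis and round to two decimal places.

0.50

Mid-term attendance is recorded after the teaching method and is itself shifted by it — it sits on the causal path from teaching method to outcome. Conditioning on a mediator would strip out part of the effect we want; the pooled comparison gives the total causal effect.
So P(outcome | do(the standard-lecture section)) is just the pooled rate for the standard-lecture section: 755/1500 = 0.503.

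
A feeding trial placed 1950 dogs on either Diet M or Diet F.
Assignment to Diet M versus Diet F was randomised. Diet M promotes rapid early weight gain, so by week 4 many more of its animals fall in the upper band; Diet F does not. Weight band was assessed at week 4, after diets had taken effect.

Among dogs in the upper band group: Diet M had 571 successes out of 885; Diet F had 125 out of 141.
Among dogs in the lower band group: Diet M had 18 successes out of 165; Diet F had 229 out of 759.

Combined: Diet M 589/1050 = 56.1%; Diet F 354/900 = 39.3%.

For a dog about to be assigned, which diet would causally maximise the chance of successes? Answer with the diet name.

Diet M

Week-4 weight band lies on the pathway diet → week-4 weight band → outcome, so adjusting for it blocks the indirect effect. For the total causal effect of diet, use the unadjusted pooled rates.
Pooled: Diet M 56.1% vs Diet F 39.3%; Diet M is higher overall.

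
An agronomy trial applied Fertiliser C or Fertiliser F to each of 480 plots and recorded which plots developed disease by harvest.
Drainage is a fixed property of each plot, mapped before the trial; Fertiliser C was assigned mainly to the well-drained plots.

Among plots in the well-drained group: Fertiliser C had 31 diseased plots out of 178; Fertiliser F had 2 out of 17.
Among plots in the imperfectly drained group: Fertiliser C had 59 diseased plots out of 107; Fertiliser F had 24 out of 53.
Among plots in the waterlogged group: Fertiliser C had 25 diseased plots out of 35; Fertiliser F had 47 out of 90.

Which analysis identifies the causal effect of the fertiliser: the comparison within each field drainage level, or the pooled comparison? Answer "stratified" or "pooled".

The stratified and pooled comparisons disagree (Fertiliser F wins within each field drainage; Fertiliser C wins overall), so the answer turns on the causal role of field drainage.
Here field drainage is a common cause — it drives both which fertiliser a case falls under and the outcome. The crude comparison mixes populations; the stratum-specific rates are the causally relevant ones.
Within each level — well-drained: 17.4% vs 11.8%; imperfectly drained: 55.1% vs 45.3%; waterlogged: 71.4% vs 52.2% — Fertiliser F is lower every time.

stratified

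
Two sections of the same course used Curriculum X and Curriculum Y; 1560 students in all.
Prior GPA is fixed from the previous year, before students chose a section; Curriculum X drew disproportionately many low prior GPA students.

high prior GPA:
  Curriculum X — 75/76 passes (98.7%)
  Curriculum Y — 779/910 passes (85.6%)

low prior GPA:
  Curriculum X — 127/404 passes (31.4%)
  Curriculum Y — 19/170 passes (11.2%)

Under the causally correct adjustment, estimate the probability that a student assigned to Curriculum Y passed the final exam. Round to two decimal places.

0.58

The stratified and pooled comparisons disagree (Curriculum X wins within each prior GPA band; Curriculum Y wins overall), so the answer turns on the causal role of prior GPA band.
The imbalance in prior GPA band arose from how students were allocated, not from anything the teaching method did; and prior GPA band independently affects the outcome. The pooled gap is confounded — condition on prior GPA band.
Standardising Curriculum Y to the population prior GPA band mix: 0.632·779/910 + 0.368·19/170 = 0.582.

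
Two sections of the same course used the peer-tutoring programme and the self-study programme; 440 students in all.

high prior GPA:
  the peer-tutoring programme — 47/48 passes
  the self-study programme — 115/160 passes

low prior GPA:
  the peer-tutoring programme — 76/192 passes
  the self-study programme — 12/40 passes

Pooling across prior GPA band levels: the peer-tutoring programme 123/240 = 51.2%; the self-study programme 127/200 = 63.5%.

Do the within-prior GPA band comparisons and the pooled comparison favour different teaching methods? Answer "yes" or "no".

yes

Within each prior GPA band level (high prior GPA 97.9% vs 71.9%; low prior GPA 39.6% vs 30.0%), the peer-tutoring programme has the higher rate every time. Pooled: 51.2% vs 63.5% — the self-study programme has the higher rate overall. The two comparisons disagree.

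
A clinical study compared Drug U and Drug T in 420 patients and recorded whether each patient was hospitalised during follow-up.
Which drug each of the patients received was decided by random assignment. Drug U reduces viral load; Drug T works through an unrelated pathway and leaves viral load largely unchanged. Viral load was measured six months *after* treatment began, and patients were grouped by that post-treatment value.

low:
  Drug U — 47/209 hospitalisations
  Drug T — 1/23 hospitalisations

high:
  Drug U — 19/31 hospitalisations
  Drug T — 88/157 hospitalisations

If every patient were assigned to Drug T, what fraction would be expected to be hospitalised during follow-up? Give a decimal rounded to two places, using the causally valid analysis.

Viral load here is a post-treatment variable shaped by the drug; conditioning on it would introduce bias rather than remove it. The overall comparison is the causal one.
So P(outcome | do(Drug T)) is just the pooled rate for Drug T: 89/180 = 0.494.

0.49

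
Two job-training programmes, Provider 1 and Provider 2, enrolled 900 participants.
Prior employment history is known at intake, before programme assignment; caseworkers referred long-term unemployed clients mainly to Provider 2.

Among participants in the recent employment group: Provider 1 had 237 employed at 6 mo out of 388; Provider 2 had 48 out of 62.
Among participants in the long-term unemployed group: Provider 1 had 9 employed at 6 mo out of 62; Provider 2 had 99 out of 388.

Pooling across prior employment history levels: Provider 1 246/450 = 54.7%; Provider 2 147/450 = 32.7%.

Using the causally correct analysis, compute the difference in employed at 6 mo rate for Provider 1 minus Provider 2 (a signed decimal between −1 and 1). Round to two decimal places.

-0.14

Provider 2 is higher inside every prior employment history stratum but Provider 1 is higher in aggregate. Whether to stratify depends on how prior employment history relates to the programme.
Here prior employment history is a common cause — it drives both which programme a case falls under and the outcome. The crude comparison mixes populations; the stratum-specific rates are the causally relevant ones.
Adjusting over the population distribution of prior employment history: 0.500·(0.611−0.774) + 0.500·(0.145−0.255) = -0.137.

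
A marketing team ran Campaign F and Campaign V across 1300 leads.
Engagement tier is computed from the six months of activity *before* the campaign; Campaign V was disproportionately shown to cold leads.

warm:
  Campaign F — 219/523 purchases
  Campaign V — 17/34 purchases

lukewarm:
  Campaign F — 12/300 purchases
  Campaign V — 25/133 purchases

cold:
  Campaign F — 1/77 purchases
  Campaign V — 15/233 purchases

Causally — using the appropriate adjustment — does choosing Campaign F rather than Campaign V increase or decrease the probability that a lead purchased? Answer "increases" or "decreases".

decreases

Engagement tier differs across campaigns for reasons unrelated to any effect of the campaign itself, and it separately predicts the outcome — a classic confounder. We must compare within engagement tier levels.
Within each level — warm: 41.9% vs 50.0%; lukewarm: 4.0% vs 18.8%; cold: 1.3% vs 6.4% — Campaign V is higher every time.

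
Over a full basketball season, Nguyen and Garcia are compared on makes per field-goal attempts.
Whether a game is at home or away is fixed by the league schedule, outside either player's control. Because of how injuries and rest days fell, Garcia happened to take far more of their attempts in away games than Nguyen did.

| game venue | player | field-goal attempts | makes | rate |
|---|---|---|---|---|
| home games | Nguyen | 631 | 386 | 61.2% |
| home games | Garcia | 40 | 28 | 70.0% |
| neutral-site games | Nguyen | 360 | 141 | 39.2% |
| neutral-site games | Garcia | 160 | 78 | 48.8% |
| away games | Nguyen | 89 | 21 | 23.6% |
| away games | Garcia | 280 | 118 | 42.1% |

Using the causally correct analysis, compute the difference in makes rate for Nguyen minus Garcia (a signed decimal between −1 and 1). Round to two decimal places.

The stratified and pooled comparisons disagree (Garcia wins within each game venue; Nguyen wins overall), so the answer turns on the causal role of game venue.
Game venue is set before the player has any effect — it is not caused by the player — and it independently drives the outcome. That makes it a confounder, so the causal comparison is within game venue levels.
Adjusting over the population distribution of game venue: 0.430·(0.612−0.700) + 0.333·(0.392−0.487) + 0.237·(0.236−0.421) = -0.114.

-0.11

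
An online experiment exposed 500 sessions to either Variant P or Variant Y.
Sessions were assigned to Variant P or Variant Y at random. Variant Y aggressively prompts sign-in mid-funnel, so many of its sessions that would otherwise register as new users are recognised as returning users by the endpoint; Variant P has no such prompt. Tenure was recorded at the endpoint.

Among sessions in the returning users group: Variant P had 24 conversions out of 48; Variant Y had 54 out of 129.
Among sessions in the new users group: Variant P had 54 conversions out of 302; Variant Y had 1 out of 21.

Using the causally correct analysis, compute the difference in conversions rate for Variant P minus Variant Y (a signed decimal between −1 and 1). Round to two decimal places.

Within every user tenure level Variant P has the higher rate, yet pooled Variant Y does — Simpson's reversal.
Stratifying would compare variants among sessions the variants themselves sorted into user tenure groups — a form of selection on an intermediate. The unconditioned pooled rates give the total causal effect.
The causal difference is the pooled difference: 0.223 − 0.367 = -0.144.

-0.14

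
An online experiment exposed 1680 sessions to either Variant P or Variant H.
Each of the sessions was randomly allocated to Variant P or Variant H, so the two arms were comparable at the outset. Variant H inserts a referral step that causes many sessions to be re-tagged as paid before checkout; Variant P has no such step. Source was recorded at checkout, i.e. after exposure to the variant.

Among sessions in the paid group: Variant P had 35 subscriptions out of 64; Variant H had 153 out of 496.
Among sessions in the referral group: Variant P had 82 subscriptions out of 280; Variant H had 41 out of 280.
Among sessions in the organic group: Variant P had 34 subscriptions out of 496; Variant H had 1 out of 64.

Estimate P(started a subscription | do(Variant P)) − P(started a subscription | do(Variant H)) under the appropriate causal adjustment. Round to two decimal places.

Traffic source here is a post-treatment variable shaped by the variant; conditioning on it would introduce bias rather than remove it. The overall comparison is the causal one.
The causal difference is the pooled difference: 0.180 − 0.232 = -0.052.

-0.05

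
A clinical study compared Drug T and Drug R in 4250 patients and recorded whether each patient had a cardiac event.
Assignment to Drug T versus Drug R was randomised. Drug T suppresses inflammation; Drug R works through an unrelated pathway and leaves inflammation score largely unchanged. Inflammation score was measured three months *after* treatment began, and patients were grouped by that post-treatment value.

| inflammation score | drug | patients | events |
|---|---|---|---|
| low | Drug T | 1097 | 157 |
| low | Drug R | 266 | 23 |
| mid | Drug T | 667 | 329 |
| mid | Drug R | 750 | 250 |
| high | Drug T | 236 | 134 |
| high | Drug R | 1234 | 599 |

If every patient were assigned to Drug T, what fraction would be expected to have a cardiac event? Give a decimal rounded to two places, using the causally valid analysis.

Within every inflammation score level Drug R has the lower rate, yet pooled Drug T does — Simpson's reversal.
Inflammation score is recorded after the drug and is itself shifted by it — it sits on the causal path from drug to outcome. Conditioning on a mediator would strip out part of the effect we want; the pooled comparison gives the total causal effect.
So P(outcome | do(Drug T)) is just the pooled rate for Drug T: 620/2000 = 0.310.

0.31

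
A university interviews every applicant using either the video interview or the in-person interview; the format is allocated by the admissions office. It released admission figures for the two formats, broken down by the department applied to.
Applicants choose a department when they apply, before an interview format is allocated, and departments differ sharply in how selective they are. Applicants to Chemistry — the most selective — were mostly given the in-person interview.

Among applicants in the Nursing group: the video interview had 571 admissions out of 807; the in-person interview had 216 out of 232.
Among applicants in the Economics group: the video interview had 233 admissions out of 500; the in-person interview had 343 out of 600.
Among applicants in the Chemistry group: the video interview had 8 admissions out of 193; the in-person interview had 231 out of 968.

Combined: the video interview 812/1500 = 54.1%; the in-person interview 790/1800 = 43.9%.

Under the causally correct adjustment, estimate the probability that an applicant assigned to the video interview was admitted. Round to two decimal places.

Within every department level the in-person interview has the higher rate, yet pooled the video interview does — Simpson's reversal.
The imbalance in department arose from how applicants were allocated, not from anything the interview format did; and department independently affects the outcome. The pooled gap is confounded — condition on department.
Standardising the video interview to the population department mix: 0.315·571/807 + 0.333·233/500 + 0.352·8/193 = 0.393.

0.39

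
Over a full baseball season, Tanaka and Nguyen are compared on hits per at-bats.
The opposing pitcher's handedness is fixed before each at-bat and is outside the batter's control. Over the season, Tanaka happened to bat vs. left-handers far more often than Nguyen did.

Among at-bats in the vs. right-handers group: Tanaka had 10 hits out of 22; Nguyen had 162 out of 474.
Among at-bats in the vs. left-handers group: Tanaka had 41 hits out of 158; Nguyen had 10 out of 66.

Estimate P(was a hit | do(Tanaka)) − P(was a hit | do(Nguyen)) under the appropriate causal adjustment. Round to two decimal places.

The pitcher handedness-specific comparison favours Tanaka throughout, but the pooled figures favour Nguyen. The question is whether to condition on pitcher handedness.
Pitcher handedness satisfies the back-door criterion: it is not a descendant of the player, and it blocks the spurious path from player to outcome. Adjusting for it (i.e., using the within-pitcher handedness rates) gives the causal effect.
Adjusting over the population distribution of pitcher handedness: 0.689·(0.455−0.342) + 0.311·(0.259−0.152) = +0.111.

+0.11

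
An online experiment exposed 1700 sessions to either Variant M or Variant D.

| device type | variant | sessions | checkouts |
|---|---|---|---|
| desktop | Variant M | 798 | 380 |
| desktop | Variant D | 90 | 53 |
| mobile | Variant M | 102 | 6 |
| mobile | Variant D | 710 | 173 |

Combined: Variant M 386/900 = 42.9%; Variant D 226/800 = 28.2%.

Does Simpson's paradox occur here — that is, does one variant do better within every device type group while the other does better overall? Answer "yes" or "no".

yes

Within each device type level (desktop 47.6% vs 58.9%; mobile 5.9% vs 24.4%), Variant D has the higher rate every time. Pooled: 42.9% vs 28.2% — Variant M has the higher rate overall. The two comparisons disagree.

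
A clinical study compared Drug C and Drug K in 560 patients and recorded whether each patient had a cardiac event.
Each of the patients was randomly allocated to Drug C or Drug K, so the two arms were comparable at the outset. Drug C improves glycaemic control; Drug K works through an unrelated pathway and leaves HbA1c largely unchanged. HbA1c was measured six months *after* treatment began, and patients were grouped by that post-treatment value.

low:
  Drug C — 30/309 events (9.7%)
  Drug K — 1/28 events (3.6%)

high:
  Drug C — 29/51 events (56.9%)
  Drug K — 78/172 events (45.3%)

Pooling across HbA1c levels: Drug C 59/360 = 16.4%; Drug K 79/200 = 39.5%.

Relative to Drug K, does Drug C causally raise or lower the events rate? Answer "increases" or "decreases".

HbA1c is downstream of the drug. One should not condition on a consequence of treatment, so the overall rates are the right comparison.
Pooled: Drug C 16.4% vs Drug K 39.5%; Drug C is lower overall.

decreases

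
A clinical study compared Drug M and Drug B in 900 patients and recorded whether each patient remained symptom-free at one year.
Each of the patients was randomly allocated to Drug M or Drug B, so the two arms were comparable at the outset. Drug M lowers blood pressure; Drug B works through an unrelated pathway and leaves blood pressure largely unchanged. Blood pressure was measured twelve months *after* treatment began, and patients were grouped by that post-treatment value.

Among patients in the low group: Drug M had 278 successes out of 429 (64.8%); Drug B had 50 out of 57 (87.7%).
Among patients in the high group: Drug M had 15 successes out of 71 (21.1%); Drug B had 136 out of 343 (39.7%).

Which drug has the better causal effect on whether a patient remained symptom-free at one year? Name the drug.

Drug M

Because the drug influences blood pressure, blood pressure is a post-treatment mediator, not a confounder. Stratifying on it would bias the estimate; the causal effect is the crude pooled difference.
Pooled: Drug M 58.6% vs Drug B 46.5%; Drug M is higher overall.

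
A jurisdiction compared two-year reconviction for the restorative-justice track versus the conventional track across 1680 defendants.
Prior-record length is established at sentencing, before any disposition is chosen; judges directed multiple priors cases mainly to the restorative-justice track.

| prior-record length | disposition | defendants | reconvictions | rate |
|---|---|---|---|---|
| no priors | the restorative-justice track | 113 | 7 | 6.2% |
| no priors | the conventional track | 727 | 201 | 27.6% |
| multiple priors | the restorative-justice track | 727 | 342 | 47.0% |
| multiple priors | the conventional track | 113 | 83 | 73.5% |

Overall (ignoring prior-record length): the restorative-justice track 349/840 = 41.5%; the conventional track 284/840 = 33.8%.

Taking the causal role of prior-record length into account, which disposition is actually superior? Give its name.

The stratified and pooled comparisons disagree (the restorative-justice track wins within each prior-record length; the conventional track wins overall), so the answer turns on the causal role of prior-record length.
Here prior-record length is a common cause — it drives both which disposition a case falls under and the outcome. The crude comparison mixes populations; the stratum-specific rates are the causally relevant ones.
Within each level — no priors: 6.2% vs 27.6%; multiple priors: 47.0% vs 73.5% — the restorative-justice track is lower every time.

the restorative-justice track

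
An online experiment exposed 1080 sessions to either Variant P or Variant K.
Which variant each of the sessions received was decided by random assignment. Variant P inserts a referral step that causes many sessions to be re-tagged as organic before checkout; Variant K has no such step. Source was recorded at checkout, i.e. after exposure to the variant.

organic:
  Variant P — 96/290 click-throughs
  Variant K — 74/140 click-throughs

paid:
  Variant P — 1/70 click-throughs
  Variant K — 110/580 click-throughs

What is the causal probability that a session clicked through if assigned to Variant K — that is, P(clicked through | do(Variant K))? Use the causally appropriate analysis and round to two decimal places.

0.26

Within every traffic source level Variant K has the higher rate, yet pooled Variant P does — Simpson's reversal.
Traffic source lies on the pathway variant → traffic source → outcome, so adjusting for it blocks the indirect effect. For the total causal effect of variant, use the unadjusted pooled rates.
So P(outcome | do(Variant K)) is just the pooled rate for Variant K: 184/720 = 0.256.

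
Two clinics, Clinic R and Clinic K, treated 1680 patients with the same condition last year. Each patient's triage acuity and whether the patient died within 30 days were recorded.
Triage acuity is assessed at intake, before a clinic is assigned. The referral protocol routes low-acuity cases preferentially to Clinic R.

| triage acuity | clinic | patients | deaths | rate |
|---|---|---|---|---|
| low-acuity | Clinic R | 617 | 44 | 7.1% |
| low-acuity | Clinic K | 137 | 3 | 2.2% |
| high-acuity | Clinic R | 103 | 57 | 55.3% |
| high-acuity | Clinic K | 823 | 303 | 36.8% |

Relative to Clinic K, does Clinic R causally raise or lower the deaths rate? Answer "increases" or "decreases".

increases

Triage acuity differs across clinics for reasons unrelated to any effect of the clinic itself, and it separately predicts the outcome — a classic confounder. We must compare within triage acuity levels.
Within each level — low-acuity: 7.1% vs 2.2%; high-acuity: 55.3% vs 36.8% — Clinic K is lower every time.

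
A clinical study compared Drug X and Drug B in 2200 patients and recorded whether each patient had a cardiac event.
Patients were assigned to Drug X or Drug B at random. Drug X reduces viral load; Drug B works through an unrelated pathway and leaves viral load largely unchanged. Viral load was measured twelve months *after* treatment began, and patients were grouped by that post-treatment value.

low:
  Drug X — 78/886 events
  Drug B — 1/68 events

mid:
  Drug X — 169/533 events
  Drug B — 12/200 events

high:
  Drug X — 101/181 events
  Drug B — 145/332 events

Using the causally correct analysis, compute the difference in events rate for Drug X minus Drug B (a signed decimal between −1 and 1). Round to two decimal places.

Viral load is downstream of the drug. One should not condition on a consequence of treatment, so the overall rates are the right comparison.
The causal difference is the pooled difference: 0.217 − 0.263 = -0.046.

-0.05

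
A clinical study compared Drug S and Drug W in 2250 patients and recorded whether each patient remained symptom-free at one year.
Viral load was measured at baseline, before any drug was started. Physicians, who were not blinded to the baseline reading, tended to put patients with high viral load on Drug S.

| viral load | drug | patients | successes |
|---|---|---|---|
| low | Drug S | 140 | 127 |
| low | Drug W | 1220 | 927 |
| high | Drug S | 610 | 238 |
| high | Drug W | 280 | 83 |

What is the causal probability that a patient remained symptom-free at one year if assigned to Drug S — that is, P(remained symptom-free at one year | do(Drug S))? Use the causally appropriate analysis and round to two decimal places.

0.70

The stratified and pooled comparisons disagree (Drug S wins within each viral load; Drug W wins overall), so the answer turns on the causal role of viral load.
Here viral load is a common cause — it drives both which drug a case falls under and the outcome. The crude comparison mixes populations; the stratum-specific rates are the causally relevant ones.
Standardising Drug S to the population viral load mix: 0.604·127/140 + 0.396·238/610 = 0.703.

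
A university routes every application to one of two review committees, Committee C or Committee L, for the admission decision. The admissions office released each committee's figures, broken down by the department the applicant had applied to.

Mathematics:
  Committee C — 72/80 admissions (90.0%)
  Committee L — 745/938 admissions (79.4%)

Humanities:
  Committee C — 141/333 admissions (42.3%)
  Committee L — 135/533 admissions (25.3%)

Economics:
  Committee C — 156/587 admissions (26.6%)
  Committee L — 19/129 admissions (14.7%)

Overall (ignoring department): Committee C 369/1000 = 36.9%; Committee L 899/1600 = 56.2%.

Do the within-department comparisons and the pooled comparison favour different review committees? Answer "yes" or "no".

Within each department level (Mathematics 90.0% vs 79.4%; Humanities 42.3% vs 25.3%; Economics 26.6% vs 14.7%), Committee C has the higher rate every time. Pooled: 36.9% vs 56.2% — Committee L has the higher rate overall. The two comparisons disagree.

yes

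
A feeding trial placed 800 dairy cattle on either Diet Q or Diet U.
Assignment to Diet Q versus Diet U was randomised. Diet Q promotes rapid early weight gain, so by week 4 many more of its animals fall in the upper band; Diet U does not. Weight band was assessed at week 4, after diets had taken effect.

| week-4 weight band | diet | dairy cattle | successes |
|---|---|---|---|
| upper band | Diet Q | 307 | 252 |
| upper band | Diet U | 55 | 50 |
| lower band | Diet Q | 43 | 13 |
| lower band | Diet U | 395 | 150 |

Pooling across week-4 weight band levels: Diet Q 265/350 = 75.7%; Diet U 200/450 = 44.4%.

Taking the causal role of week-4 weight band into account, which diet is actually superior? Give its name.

Diet Q

The stratified and pooled comparisons disagree (Diet U wins within each week-4 weight band; Diet Q wins overall), so the answer turns on the causal role of week-4 weight band.
Week-4 weight band is downstream of the diet. One should not condition on a consequence of treatment, so the overall rates are the right comparison.
Pooled: Diet Q 75.7% vs Diet U 44.4%; Diet Q is higher overall.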